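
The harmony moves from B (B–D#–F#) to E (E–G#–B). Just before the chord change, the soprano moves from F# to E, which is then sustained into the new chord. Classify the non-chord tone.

E is an anticipation.

The harmony at that moment is B major triad (B, D#, F#); E is not a chord tone.
It is approached by step down from F# and then sustained as the same pitch into the next harmony.
Arriving early and becoming a chord tone when the harmony changes — an anticipation.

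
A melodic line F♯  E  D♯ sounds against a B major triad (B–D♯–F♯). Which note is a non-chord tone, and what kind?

E is a passing tone.

The harmony at that moment is B major triad (B, D♯, F♯); E is not a chord tone.
It is approached by step down from F♯ and left by step down to D♯.
Step in, step out in the same direction — a passing tone.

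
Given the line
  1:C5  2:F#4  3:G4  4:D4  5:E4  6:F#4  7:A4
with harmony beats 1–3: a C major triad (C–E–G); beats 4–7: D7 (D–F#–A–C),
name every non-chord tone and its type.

The harmony at that moment is C major triad (C, E, G); F#4 is not a chord tone.
It is approached by leap down from C5 and left by step up to G4.
Leap in, step out — an appoggiatura.
The harmony at that moment is D dominant seventh chord (D, F#, A, C); E4 is not a chord tone.
It is approached by step up from D4 and left by step up to F#4.
Step in, step out in the same direction — a passing tone.

F#4 (beat 2) — appoggiatura; E4 (beat 5) — passing tone.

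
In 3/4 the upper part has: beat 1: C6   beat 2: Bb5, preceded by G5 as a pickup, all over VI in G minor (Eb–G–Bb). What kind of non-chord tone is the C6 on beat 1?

Appoggiatura.

The harmony at that moment is Eb major triad (Eb, G, Bb); C6 is not a chord tone.
It is approached by leap up from G5 and left by step down to Bb5.
Leap in, step out, metrically accented — an appoggiatura.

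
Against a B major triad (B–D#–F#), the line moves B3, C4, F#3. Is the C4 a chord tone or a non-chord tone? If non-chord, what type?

Non-chord tone — an escape tone.

The harmony at that moment is B major triad (B, D#, F#); C4 is not a chord tone.
It is approached by step up from B3 and left by leap down to F#3.
Step in, leap out — an escape tone.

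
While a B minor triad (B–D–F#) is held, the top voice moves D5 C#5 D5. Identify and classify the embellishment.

The harmony at that moment is B minor triad (B, D, F#); C#5 is not a chord tone.
It is approached by step down from D5 and left by step up to D5.
Step away and step back to the same note — a neighbor tone (lower neighbor).

C#5 is a neighbor tone.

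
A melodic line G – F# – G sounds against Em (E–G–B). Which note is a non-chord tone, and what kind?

The harmony at that moment is E minor triad (E, G, B); F# is not a chord tone.
It is approached by step down from G and left by step up to G.
Step away and step back to the same note — a neighbor tone (lower neighbor).

F# is a neighbor tone.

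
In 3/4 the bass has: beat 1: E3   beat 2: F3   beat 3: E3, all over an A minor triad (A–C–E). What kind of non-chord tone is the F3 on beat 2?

Upper neighbor tone.

The harmony at that moment is A minor triad (A, C, E); F3 is not a chord tone.
It is approached by step up from E3 and left by step down to E3.
Step away and step back to the same note — a neighbor tone (upper neighbor).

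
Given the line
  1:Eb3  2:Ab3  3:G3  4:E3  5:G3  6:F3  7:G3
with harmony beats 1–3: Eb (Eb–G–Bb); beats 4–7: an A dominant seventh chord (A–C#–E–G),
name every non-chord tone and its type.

Ab3 (beat 2) — appoggiatura; F3 (beat 6) — neighbor tone.

The harmony at that moment is Eb major triad (Eb, G, Bb); Ab3 is not a chord tone.
It is approached by leap up from Eb3 and left by step down to G3.
Leap in, step out — an appoggiatura.
The harmony at that moment is A dominant seventh chord (A, C#, E, G); F3 is not a chord tone.
It is approached by step down from G3 and left by step up to G3.
Step away and step back to the same note — a neighbor tone (lower neighbor).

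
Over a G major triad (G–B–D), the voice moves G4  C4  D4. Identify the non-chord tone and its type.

The harmony at that moment is G major triad (G, B, D); C4 is not a chord tone.
It is approached by leap down from G4 and left by step up to D4.
Leap in, step out — an appoggiatura.

C4 is an appoggiatura.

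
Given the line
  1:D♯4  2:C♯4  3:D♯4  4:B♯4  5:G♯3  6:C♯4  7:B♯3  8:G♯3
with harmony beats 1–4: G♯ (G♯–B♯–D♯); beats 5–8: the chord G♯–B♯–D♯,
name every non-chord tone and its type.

The harmony at that moment is G♯ major triad (G♯, B♯, D♯); C♯4 is not a chord tone.
It is approached by step down from D♯4 and left by step up to D♯4.
Step away and step back to the same note — a neighbor tone (lower neighbor).
The harmony at that moment is G♯ major triad (G♯, B♯, D♯); C♯4 is not a chord tone.
It is approached by leap up from G♯3 and left by step down to B♯3.
Leap in, step out — an appoggiatura.

C♯4 (beat 2) — neighbor tone; C♯4 (beat 6) — appoggiatura.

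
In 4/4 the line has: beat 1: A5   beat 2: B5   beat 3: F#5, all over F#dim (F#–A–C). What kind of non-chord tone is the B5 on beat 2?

Escape tone.

The harmony at that moment is F# diminished triad (F#, A, C); B5 is not a chord tone.
It is approached by step up from A5 and left by leap down to F#5.
Step in, leap out, on a weak beat — an escape tone.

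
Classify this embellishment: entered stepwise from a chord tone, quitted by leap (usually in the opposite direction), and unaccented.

Approach: by step. Departure: by leap. Metric position: weak.
Step in, leap out, from a weak position — an escape tone (échappée). (It is the mirror image of the appoggiatura, which leaps in and steps out on a strong beat.)

Escape tone.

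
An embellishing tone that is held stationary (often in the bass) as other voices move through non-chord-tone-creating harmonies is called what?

Approach: none. Departure: none — a single pitch is sustained while the chords change around it, passing through harmonies that do not contain it.
No melodic motion at all; the dissonance is created entirely by the moving harmonies against the stationary note — a pedal tone (pedal point).

Pedal tone.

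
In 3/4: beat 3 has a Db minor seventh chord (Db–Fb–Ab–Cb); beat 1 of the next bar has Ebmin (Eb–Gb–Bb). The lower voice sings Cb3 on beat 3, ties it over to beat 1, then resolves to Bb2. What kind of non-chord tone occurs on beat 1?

Suspension.

The harmony at that moment is Eb minor triad (Eb, Gb, Bb); Cb3 is not a chord tone.
It is held over (the same pitch as the preceding Cb3) and left by step down to Bb2.
Held over from the previous chord and resolving down by step — a suspension.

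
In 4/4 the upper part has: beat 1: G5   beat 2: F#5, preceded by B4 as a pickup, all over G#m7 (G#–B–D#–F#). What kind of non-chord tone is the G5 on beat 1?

Appoggiatura.

The harmony at that moment is G# minor seventh chord (G#, B, D#, F#); G5 is not a chord tone.
It is approached by leap up from B4 and left by step down to F#5.
Leap in, step out, metrically accented — an appoggiatura.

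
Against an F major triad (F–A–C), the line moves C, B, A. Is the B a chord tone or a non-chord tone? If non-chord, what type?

The harmony at that moment is F major triad (F, A, C); B is not a chord tone.
It is approached by step down from C and left by step down to A.
Step in, step out in the same direction — a passing tone.

Non-chord tone — a passing tone.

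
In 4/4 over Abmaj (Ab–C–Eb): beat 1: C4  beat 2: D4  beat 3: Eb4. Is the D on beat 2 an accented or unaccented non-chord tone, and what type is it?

Unaccented passing tone.

The harmony at that moment is Ab major triad (Ab, C, Eb); D4 is not a chord tone.
It is approached by step up from C4 and left by step up to Eb4.
Step in, step out in the same direction — a passing tone.
It falls on a weak beat, so it is unaccented.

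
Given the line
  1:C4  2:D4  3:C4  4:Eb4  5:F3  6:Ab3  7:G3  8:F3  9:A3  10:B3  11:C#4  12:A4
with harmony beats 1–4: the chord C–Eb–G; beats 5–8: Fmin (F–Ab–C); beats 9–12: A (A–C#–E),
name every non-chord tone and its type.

The harmony at that moment is C minor triad (C, Eb, G); D4 is not a chord tone.
It is approached by step up from C4 and left by step down to C4.
Step away and step back to the same note — a neighbor tone (upper neighbor).
The harmony at that moment is F minor triad (F, Ab, C); G3 is not a chord tone.
It is approached by step down from Ab3 and left by step down to F3.
Step in, step out in the same direction — a passing tone.
The harmony at that moment is A major triad (A, C#, E); B3 is not a chord tone.
It is approached by step up from A3 and left by step up to C#4.
Step in, step out in the same direction — a passing tone.

D4 (beat 2) — neighbor tone; G3 (beat 7) — passing tone; B3 (beat 10) — passing tone.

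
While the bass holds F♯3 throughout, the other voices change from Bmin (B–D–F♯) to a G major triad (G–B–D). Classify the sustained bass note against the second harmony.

The harmony at that moment is G major triad (G, B, D); F♯3 is not a chord tone.
It is held over (the same pitch as the preceding F♯3) and then sustained as the same pitch into the next harmony.
Sustained through a change of harmony — a pedal tone.

Pedal tone (pedal point).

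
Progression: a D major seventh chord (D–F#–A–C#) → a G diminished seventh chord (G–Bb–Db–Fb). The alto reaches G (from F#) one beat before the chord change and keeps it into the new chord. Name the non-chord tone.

The harmony at that moment is D major seventh chord (D, F#, A, C#); G is not a chord tone.
It is approached by step up from F# and then sustained as the same pitch into the next harmony.
Arriving early and becoming a chord tone when the harmony changes — an anticipation.

G is an anticipation.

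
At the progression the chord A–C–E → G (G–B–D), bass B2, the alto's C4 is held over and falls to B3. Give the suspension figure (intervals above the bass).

9–8 suspension.

At the second chord the bass is B2. The suspended C4 lies a ninth above the bass; after resolving down by step to B3, the interval above the bass becomes an octave.
Suspension figures are named by those two intervals: 9–8.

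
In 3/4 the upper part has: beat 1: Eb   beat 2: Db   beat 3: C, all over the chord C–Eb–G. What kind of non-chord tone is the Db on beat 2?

The harmony at that moment is C minor triad (C, Eb, G); Db is not a chord tone.
It is approached by step down from Eb and left by step down to C.
Step in, step out in the same direction — a passing tone.

Passing tone.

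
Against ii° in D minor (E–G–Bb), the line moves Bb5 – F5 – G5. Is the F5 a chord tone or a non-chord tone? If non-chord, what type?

The harmony at that moment is E diminished triad (E, G, Bb); F5 is not a chord tone.
It is approached by leap down from Bb5 and left by step up to G5.
Leap in, step out — an appoggiatura.

Non-chord tone — an appoggiatura.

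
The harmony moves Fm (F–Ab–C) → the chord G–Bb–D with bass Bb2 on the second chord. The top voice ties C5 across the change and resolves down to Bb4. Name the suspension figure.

9–8 suspension.

At the second chord the bass is Bb2. The suspended C5 lies a ninth above the bass; after resolving down by step to Bb4, the interval above the bass becomes an octave.
Suspension figures are named by those two intervals: 9–8.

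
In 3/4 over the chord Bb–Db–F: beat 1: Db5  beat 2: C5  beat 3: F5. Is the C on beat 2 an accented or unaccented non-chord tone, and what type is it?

The harmony at that moment is Bb minor triad (Bb, Db, F); C5 is not a chord tone.
It is approached by step down from Db5 and left by leap up to F5.
Step in, leap out — an escape tone.
It falls on a weak beat, so it is unaccented.

Unaccented escape tone.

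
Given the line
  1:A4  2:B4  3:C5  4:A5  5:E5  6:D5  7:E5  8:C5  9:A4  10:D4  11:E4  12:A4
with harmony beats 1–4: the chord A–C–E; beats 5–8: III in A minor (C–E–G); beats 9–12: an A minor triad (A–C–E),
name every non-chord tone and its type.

B4 (beat 2) — passing tone; D5 (beat 6) — neighbor tone; D4 (beat 10) — appoggiatura.

The harmony at that moment is A minor triad (A, C, E); B4 is not a chord tone.
It is approached by step up from A4 and left by step up to C5.
Step in, step out in the same direction — a passing tone.
The harmony at that moment is C major triad (C, E, G); D5 is not a chord tone.
It is approached by step down from E5 and left by step up to E5.
Step away and step back to the same note — a neighbor tone (lower neighbor).
The harmony at that moment is A minor triad (A, C, E); D4 is not a chord tone.
It is approached by leap down from A4 and left by step up to E4.
Leap in, step out — an appoggiatura.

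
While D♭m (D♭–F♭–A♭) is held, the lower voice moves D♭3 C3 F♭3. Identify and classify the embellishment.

The harmony at that moment is D♭ minor triad (D♭, F♭, A♭); C3 is not a chord tone.
It is approached by step down from D♭3 and left by leap up to F♭3.
Step in, leap out — an escape tone.

C3 is an escape tone.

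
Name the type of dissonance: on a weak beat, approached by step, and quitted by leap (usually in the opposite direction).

Approach: by step. Departure: by leap. Metric position: weak.
Step in, leap out, from a weak position — an escape tone (échappée). (It is the mirror image of the appoggiatura, which leaps in and steps out on a strong beat.)

Escape tone.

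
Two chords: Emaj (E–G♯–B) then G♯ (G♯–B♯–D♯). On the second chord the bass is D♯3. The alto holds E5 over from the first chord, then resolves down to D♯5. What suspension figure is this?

At the second chord the bass is D♯3. The suspended E5 lies a ninth above the bass; after resolving down by step to D♯5, the interval above the bass becomes an octave.
Suspension figures are named by those two intervals: 9–8.

9–8 suspension.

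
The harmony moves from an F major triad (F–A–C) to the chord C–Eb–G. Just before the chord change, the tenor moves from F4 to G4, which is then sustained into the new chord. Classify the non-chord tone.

G4 is an anticipation.

The harmony at that moment is F major triad (F, A, C); G4 is not a chord tone.
It is approached by step up from F4 and then sustained as the same pitch into the next harmony.
Arriving early and becoming a chord tone when the harmony changes — an anticipation.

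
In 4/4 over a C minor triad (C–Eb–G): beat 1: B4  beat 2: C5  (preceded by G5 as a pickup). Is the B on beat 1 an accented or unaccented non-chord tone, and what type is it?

Accented appoggiatura.

The harmony at that moment is C minor triad (C, Eb, G); B4 is not a chord tone.
It is approached by leap down from G5 and left by step up to C5.
Leap in, step out — an appoggiatura.
It falls on the downbeat, so it is accented.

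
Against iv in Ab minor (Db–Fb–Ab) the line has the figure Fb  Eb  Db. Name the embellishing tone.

The harmony at that moment is Db minor triad (Db, Fb, Ab); Eb is not a chord tone.
It is approached by step down from Fb and left by step down to Db.
Step in, step out in the same direction — a passing tone.

Eb is a passing tone.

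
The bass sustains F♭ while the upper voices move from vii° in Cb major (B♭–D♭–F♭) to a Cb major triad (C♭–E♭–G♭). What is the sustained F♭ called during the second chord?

The harmony at that moment is C♭ major triad (C♭, E♭, G♭); F♭ is not a chord tone.
It is held over (the same pitch as the preceding F♭) and then sustained as the same pitch into the next harmony.
Sustained through a change of harmony — a pedal tone.

Pedal tone (pedal point).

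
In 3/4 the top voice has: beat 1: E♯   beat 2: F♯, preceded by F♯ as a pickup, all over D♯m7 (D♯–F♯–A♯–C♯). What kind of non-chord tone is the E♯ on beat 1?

Lower neighbor tone.

The harmony at that moment is D♯ minor seventh chord (D♯, F♯, A♯, C♯); E♯ is not a chord tone.
It is approached by step down from F♯ and left by step up to F♯.
Step away and step back to the same note — a neighbor tone (lower neighbor).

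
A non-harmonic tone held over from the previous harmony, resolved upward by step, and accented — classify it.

Retardation.

Approach: by preparation — the pitch is first a chord tone, then held (tied or repeated) while the harmony changes under it. Departure: up by step. Metric position: strong.
A prepared dissonance that resolves upward by step — a retardation. (The same figure resolving downward would be a suspension.)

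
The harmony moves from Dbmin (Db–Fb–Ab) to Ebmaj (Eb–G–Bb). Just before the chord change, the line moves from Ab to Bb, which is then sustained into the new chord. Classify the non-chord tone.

Bb is an anticipation.

The harmony at that moment is Db minor triad (Db, Fb, Ab); Bb is not a chord tone.
It is approached by step up from Ab and then sustained as the same pitch into the next harmony.
Arriving early and becoming a chord tone when the harmony changes — an anticipation.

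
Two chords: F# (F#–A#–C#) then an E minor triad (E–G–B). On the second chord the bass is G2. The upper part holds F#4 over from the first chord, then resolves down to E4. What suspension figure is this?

At the second chord the bass is G2. The suspended F#4 lies a seventh above the bass; after resolving down by step to E4, the interval above the bass becomes a sixth.
Suspension figures are named by those two intervals: 7–6.

7–6 suspension.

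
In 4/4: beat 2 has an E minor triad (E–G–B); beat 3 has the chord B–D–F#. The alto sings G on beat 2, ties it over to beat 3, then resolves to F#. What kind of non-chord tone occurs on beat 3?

The harmony at that moment is B minor triad (B, D, F#); G is not a chord tone.
It is held over (the same pitch as the preceding G) and left by step down to F#.
Held over from the previous chord and resolving down by step — a suspension.

Suspension.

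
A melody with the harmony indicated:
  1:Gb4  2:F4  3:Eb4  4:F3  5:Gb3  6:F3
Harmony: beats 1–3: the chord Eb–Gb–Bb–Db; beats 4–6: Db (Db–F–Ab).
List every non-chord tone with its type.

The harmony at that moment is Eb minor seventh chord (Eb, Gb, Bb, Db); F4 is not a chord tone.
It is approached by step down from Gb4 and left by step down to Eb4.
Step in, step out in the same direction — a passing tone.
The harmony at that moment is Db major triad (Db, F, Ab); Gb3 is not a chord tone.
It is approached by step up from F3 and left by step down to F3.
Step away and step back to the same note — a neighbor tone (upper neighbor).

F4 (beat 2) — passing tone; Gb3 (beat 5) — neighbor tone.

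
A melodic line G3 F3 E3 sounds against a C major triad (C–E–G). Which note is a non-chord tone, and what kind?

The harmony at that moment is C major triad (C, E, G); F3 is not a chord tone.
It is approached by step down from G3 and left by step down to E3.
Step in, step out in the same direction — a passing tone.

F3 is a passing tone.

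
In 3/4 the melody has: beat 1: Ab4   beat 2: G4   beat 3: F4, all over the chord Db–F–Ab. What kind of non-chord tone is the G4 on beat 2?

Passing tone.

The harmony at that moment is Db major triad (Db, F, Ab); G4 is not a chord tone.
It is approached by step down from Ab4 and left by step down to F4.
Step in, step out in the same direction — a passing tone.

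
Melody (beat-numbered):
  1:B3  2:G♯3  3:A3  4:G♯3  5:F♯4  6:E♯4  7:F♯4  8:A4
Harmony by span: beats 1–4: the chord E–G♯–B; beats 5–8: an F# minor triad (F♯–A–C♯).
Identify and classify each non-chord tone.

The harmony at that moment is E major triad (E, G♯, B); A3 is not a chord tone.
It is approached by step up from G♯3 and left by step down to G♯3.
Step away and step back to the same note — a neighbor tone (upper neighbor).
The harmony at that moment is F♯ minor triad (F♯, A, C♯); E♯4 is not a chord tone.
It is approached by step down from F♯4 and left by step up to F♯4.
Step away and step back to the same note — a neighbor tone (lower neighbor).

A3 (beat 3) — neighbor tone; E♯4 (beat 6) — neighbor tone.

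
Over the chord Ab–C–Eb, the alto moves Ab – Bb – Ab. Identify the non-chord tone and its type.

Bb is a neighbor tone.

The harmony at that moment is Ab major triad (Ab, C, Eb); Bb is not a chord tone.
It is approached by step up from Ab and left by step down to Ab.
Step away and step back to the same note — a neighbor tone (upper neighbor).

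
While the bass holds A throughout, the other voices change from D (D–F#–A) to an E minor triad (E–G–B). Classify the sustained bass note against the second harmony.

Pedal tone (pedal point).

The harmony at that moment is E minor triad (E, G, B); A is not a chord tone.
It is held over (the same pitch as the preceding A) and then sustained as the same pitch into the next harmony.
Sustained through a change of harmony — a pedal tone.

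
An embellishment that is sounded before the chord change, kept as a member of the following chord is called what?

Approach: ahead of the chord change (typically by step), so it is dissonant against the current harmony. Departure: none — the same pitch is restated or held and is a chord tone of the new harmony.
Dissonant first, consonant once the harmony catches up: the note simply arrives early — an anticipation. (The reverse timing, consonant first and dissonant after the change, would be a suspension or retardation.)

Anticipation.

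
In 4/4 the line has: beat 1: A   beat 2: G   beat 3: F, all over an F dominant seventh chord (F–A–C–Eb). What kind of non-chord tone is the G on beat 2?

Passing tone.

The harmony at that moment is F dominant seventh chord (F, A, C, Eb); G is not a chord tone.
It is approached by step down from A and left by step down to F.
Step in, step out in the same direction — a passing tone.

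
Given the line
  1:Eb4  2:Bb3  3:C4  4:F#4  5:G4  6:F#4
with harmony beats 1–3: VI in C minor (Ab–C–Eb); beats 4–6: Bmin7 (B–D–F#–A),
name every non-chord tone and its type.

The harmony at that moment is Ab major triad (Ab, C, Eb); Bb3 is not a chord tone.
It is approached by leap down from Eb4 and left by step up to C4.
Leap in, step out — an appoggiatura.
The harmony at that moment is B minor seventh chord (B, D, F#, A); G4 is not a chord tone.
It is approached by step up from F#4 and left by step down to F#4.
Step away and step back to the same note — a neighbor tone (upper neighbor).

Bb3 (beat 2) — appoggiatura; G4 (beat 5) — neighbor tone.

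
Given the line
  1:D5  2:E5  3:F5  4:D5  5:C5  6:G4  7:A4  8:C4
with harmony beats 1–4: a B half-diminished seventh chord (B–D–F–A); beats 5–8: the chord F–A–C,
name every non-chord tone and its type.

The harmony at that moment is B half-diminished seventh chord (B, D, F, A); E5 is not a chord tone.
It is approached by step up from D5 and left by step up to F5.
Step in, step out in the same direction — a passing tone.
The harmony at that moment is F major triad (F, A, C); G4 is not a chord tone.
It is approached by leap down from C5 and left by step up to A4.
Leap in, step out — an appoggiatura.

E5 (beat 2) — passing tone; G4 (beat 6) — appoggiatura.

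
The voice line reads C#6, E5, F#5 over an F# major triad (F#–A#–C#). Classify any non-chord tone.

E5 is an appoggiatura.

The harmony at that moment is F# major triad (F#, A#, C#); E5 is not a chord tone.
It is approached by leap down from C#6 and left by step up to F#5.
Leap in, step out — an appoggiatura.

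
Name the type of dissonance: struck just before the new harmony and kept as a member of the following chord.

Anticipation.

Approach: ahead of the chord change (typically by step), so it is dissonant against the current harmony. Departure: none — the same pitch is restated or held and is a chord tone of the new harmony.
Dissonant first, consonant once the harmony catches up: the note simply arrives early — an anticipation. (The reverse timing, consonant first and dissonant after the change, would be a suspension or retardation.)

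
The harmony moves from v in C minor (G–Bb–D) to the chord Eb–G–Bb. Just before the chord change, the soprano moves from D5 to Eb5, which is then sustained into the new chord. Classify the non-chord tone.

The harmony at that moment is G minor triad (G, Bb, D); Eb5 is not a chord tone.
It is approached by step up from D5 and then sustained as the same pitch into the next harmony.
Arriving early and becoming a chord tone when the harmony changes — an anticipation.

Eb5 is an anticipation.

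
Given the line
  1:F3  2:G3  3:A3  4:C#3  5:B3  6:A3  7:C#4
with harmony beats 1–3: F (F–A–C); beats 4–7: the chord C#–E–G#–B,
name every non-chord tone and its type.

The harmony at that moment is F major triad (F, A, C); G3 is not a chord tone.
It is approached by step up from F3 and left by step up to A3.
Step in, step out in the same direction — a passing tone.
The harmony at that moment is C# minor seventh chord (C#, E, G#, B); A3 is not a chord tone.
It is approached by step down from B3 and left by leap up to C#4.
Step in, leap out — an escape tone.

G3 (beat 2) — passing tone; A3 (beat 6) — escape tone.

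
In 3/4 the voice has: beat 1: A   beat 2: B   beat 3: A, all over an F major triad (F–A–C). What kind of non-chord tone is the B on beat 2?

Upper neighbor tone.

The harmony at that moment is F major triad (F, A, C); B is not a chord tone.
It is approached by step up from A and left by step down to A.
Step away and step back to the same note — a neighbor tone (upper neighbor).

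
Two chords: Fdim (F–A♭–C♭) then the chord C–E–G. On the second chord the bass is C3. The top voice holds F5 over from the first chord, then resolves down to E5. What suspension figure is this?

At the second chord the bass is C3. The suspended F5 lies a fourth above the bass; after resolving down by step to E5, the interval above the bass becomes a third.
Suspension figures are named by those two intervals: 4–3.

4–3 suspension.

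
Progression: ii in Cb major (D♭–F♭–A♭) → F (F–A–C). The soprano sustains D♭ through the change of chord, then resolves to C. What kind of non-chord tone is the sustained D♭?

The harmony at that moment is F major triad (F, A, C); D♭ is not a chord tone.
It is held over (the same pitch as the preceding D♭) and left by step down to C.
Held over from the previous chord and resolving down by step — a suspension.

D♭ is a suspension.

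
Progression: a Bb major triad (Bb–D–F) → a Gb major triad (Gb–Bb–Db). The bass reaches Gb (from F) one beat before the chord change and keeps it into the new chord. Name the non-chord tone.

Gb is an anticipation.

The harmony at that moment is Bb major triad (Bb, D, F); Gb is not a chord tone.
It is approached by step up from F and then sustained as the same pitch into the next harmony.
Arriving early and becoming a chord tone when the harmony changes — an anticipation.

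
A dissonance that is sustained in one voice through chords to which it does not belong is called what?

Pedal tone.

Approach: none. Departure: none — a single pitch is sustained while the chords change around it, passing through harmonies that do not contain it.
No melodic motion at all; the dissonance is created entirely by the moving harmonies against the stationary note — a pedal tone (pedal point).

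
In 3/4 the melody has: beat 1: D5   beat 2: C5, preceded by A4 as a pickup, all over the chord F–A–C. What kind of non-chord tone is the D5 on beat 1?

Appoggiatura.

The harmony at that moment is F major triad (F, A, C); D5 is not a chord tone.
It is approached by leap up from A4 and left by step down to C5.
Leap in, step out, metrically accented — an appoggiatura.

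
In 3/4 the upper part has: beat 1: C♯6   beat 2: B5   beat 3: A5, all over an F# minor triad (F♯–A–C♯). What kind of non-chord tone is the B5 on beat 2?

The harmony at that moment is F♯ minor triad (F♯, A, C♯); B5 is not a chord tone.
It is approached by step down from C♯6 and left by step down to A5.
Step in, step out in the same direction — a passing tone.

Passing tone.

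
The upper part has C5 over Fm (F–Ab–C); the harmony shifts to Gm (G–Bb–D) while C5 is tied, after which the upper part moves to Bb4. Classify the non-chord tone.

C5 is a suspension.

The harmony at that moment is G minor triad (G, Bb, D); C5 is not a chord tone.
It is held over (the same pitch as the preceding C5) and left by step down to Bb4.
Held over from the previous chord and resolving down by step — a suspension.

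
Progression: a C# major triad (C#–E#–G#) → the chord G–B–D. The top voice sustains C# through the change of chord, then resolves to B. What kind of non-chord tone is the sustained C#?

C# is a suspension.

The harmony at that moment is G major triad (G, B, D); C# is not a chord tone.
It is held over (the same pitch as the preceding C#) and left by step down to B.
Held over from the previous chord and resolving down by step — a suspension.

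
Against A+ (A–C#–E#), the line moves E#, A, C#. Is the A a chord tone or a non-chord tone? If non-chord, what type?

Chord tone (the root of A augmented triad).

A augmented triad contains A, C#, E#; A is the root, so it is a chord tone.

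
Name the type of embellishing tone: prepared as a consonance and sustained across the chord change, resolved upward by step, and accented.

Retardation.

Approach: by preparation — the pitch is first a chord tone, then held (tied or repeated) while the harmony changes under it. Departure: up by step. Metric position: strong.
A prepared dissonance that resolves upward by step — a retardation. (The same figure resolving downward would be a suspension.)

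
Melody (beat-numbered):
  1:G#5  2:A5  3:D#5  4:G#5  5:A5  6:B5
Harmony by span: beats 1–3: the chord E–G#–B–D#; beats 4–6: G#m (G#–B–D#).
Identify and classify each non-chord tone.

The harmony at that moment is E major seventh chord (E, G#, B, D#); A5 is not a chord tone.
It is approached by step up from G#5 and left by leap down to D#5.
Step in, leap out — an escape tone.
The harmony at that moment is G# minor triad (G#, B, D#); A5 is not a chord tone.
It is approached by step up from G#5 and left by step up to B5.
Step in, step out in the same direction — a passing tone.

A5 (beat 2) — escape tone; A5 (beat 5) — passing tone.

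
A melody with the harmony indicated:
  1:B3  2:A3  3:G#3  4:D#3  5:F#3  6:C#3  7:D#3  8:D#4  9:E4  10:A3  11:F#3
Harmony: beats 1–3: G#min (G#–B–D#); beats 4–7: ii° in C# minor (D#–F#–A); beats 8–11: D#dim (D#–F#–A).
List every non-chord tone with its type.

The harmony at that moment is G# minor triad (G#, B, D#); A3 is not a chord tone.
It is approached by step down from B3 and left by step down to G#3.
Step in, step out in the same direction — a passing tone.
The harmony at that moment is D# diminished triad (D#, F#, A); C#3 is not a chord tone.
It is approached by leap down from F#3 and left by step up to D#3.
Leap in, step out — an appoggiatura.
The harmony at that moment is D# diminished triad (D#, F#, A); E4 is not a chord tone.
It is approached by step up from D#4 and left by leap down to A3.
Step in, leap out — an escape tone.

A3 (beat 2) — passing tone; C#3 (beat 6) — appoggiatura; E4 (beat 9) — escape tone.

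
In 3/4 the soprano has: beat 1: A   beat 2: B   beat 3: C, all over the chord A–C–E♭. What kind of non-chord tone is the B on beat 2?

The harmony at that moment is A diminished triad (A, C, E♭); B is not a chord tone.
It is approached by step up from A and left by step up to C.
Step in, step out in the same direction — a passing tone.

Passing tone.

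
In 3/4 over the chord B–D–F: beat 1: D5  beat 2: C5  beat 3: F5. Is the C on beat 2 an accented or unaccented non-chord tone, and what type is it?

Unaccented escape tone.

The harmony at that moment is B diminished triad (B, D, F); C5 is not a chord tone.
It is approached by step down from D5 and left by leap up to F5.
Step in, leap out — an escape tone.
It falls on a weak beat, so it is unaccented.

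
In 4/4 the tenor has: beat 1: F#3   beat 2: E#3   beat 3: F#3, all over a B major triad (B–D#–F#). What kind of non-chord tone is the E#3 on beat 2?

The harmony at that moment is B major triad (B, D#, F#); E#3 is not a chord tone.
It is approached by step down from F#3 and left by step up to F#3.
Step away and step back to the same note — a neighbor tone (lower neighbor).

Lower neighbor tone.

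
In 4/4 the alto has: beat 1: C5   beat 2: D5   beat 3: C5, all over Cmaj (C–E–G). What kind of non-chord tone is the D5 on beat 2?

Upper neighbor tone.

The harmony at that moment is C major triad (C, E, G); D5 is not a chord tone.
It is approached by step up from C5 and left by step down to C5.
Step away and step back to the same note — a neighbor tone (upper neighbor).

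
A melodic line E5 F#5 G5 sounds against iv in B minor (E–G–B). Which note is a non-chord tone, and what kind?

F#5 is a passing tone.

The harmony at that moment is E minor triad (E, G, B); F#5 is not a chord tone.
It is approached by step up from E5 and left by step up to G5.
Step in, step out in the same direction — a passing tone.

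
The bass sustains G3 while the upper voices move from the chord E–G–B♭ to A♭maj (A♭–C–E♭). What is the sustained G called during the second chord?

The harmony at that moment is A♭ major triad (A♭, C, E♭); G3 is not a chord tone.
It is held over (the same pitch as the preceding G3) and then sustained as the same pitch into the next harmony.
Sustained through a change of harmony — a pedal tone.

Pedal tone (pedal point).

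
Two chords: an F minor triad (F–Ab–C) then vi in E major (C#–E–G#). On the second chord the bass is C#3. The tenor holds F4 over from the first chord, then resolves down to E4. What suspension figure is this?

4–3 suspension.

At the second chord the bass is C#3. The suspended F4 lies a fourth above the bass; after resolving down by step to E4, the interval above the bass becomes a third.
Suspension figures are named by those two intervals: 4–3.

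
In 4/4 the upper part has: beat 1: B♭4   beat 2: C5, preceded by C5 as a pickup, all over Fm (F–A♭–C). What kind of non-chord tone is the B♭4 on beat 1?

The harmony at that moment is F minor triad (F, A♭, C); B♭4 is not a chord tone.
It is approached by step down from C5 and left by step up to C5.
Step away and step back to the same note — a neighbor tone (lower neighbor).

Lower neighbor tone.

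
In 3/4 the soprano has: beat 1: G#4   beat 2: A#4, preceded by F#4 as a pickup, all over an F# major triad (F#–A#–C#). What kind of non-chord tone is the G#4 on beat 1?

Passing tone.

The harmony at that moment is F# major triad (F#, A#, C#); G#4 is not a chord tone.
It is approached by step up from F#4 and left by step up to A#4.
Step in, step out in the same direction — a passing tone.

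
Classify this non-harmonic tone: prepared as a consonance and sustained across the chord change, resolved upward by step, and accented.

Approach: by preparation — the pitch is first a chord tone, then held (tied or repeated) while the harmony changes under it. Departure: up by step. Metric position: strong.
A prepared dissonance that resolves upward by step — a retardation. (The same figure resolving downward would be a suspension.)

Retardation.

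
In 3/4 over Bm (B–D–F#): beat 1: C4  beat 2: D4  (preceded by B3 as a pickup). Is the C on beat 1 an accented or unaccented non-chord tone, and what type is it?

Accented passing tone.

The harmony at that moment is B minor triad (B, D, F#); C4 is not a chord tone.
It is approached by step up from B3 and left by step up to D4.
Step in, step out in the same direction — a passing tone.
It falls on the downbeat, so it is accented.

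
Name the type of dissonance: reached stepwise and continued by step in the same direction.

Passing tone.

Approach: by step. Departure: by step, continuing in the same direction.
Stepwise on both sides with no change of direction means the note fills in the space between two different chord tones — a passing tone. (Had it turned back to its starting note it would be a neighbor tone instead.)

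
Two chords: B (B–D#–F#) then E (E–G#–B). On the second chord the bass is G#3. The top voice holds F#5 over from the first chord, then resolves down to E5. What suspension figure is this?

7–6 suspension.

At the second chord the bass is G#3. The suspended F#5 lies a seventh above the bass; after resolving down by step to E5, the interval above the bass becomes a sixth.
Suspension figures are named by those two intervals: 7–6.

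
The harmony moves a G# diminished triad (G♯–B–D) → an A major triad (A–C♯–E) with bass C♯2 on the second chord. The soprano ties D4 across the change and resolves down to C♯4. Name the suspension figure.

At the second chord the bass is C♯2. The suspended D4 lies a ninth above the bass; after resolving down by step to C♯4, the interval above the bass becomes an octave.
Suspension figures are named by those two intervals: 9–8.

9–8 suspension.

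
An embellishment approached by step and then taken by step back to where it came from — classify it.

Neighbor tone.

Approach: by step. Departure: by step in the opposite direction, back to the starting pitch.
Stepwise on both sides but reversing to return to the same chord tone — a neighbor tone. (Had it continued onward in the same direction it would be a passing tone instead.)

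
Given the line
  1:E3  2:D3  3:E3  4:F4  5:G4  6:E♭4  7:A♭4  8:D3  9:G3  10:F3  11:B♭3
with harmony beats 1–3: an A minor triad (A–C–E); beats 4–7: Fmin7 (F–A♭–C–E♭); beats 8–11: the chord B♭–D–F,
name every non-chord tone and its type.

The harmony at that moment is A minor triad (A, C, E); D3 is not a chord tone.
It is approached by step down from E3 and left by step up to E3.
Step away and step back to the same note — a neighbor tone (lower neighbor).
The harmony at that moment is F minor seventh chord (F, A♭, C, E♭); G4 is not a chord tone.
It is approached by step up from F4 and left by leap down to E♭4.
Step in, leap out — an escape tone.
The harmony at that moment is B♭ major triad (B♭, D, F); G3 is not a chord tone.
It is approached by leap up from D3 and left by step down to F3.
Leap in, step out — an appoggiatura.

D3 (beat 2) — neighbor tone; G4 (beat 5) — escape tone; G3 (beat 9) — appoggiatura.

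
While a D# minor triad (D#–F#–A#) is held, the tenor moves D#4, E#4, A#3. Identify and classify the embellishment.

The harmony at that moment is D# minor triad (D#, F#, A#); E#4 is not a chord tone.
It is approached by step up from D#4 and left by leap down to A#3.
Step in, leap out — an escape tone.

E#4 is an escape tone.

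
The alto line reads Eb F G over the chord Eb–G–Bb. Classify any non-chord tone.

F is a passing tone.

The harmony at that moment is Eb major triad (Eb, G, Bb); F is not a chord tone.
It is approached by step up from Eb and left by step up to G.
Step in, step out in the same direction — a passing tone.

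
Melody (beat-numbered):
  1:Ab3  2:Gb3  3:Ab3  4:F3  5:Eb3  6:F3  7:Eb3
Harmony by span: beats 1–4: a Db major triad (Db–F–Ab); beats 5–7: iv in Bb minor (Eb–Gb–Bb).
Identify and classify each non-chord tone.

The harmony at that moment is Db major triad (Db, F, Ab); Gb3 is not a chord tone.
It is approached by step down from Ab3 and left by step up to Ab3.
Step away and step back to the same note — a neighbor tone (lower neighbor).
The harmony at that moment is Eb minor triad (Eb, Gb, Bb); F3 is not a chord tone.
It is approached by step up from Eb3 and left by step down to Eb3.
Step away and step back to the same note — a neighbor tone (upper neighbor).

Gb3 (beat 2) — neighbor tone; F3 (beat 6) — neighbor tone.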